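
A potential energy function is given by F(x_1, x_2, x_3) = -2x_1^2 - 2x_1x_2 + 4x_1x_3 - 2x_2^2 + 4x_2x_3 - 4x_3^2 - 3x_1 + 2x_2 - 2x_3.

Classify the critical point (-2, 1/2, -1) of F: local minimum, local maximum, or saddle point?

The Hessian is constant: H = [[-4, -2, 4], [-2, -4, 4], [4, 4, -8]].
Leading principal minors: Δ₁ = -4, Δ₂ = 12, Δ₃ = -32.
The minors alternate sign starting negative (−, +, −), so H is negative definite: a local maximum.

local maximum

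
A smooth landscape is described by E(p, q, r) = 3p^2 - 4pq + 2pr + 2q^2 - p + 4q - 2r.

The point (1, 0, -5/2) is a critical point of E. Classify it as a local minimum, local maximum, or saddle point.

The Hessian is constant: H = [[6, -4, 2], [-4, 4, 0], [2, 0, 0]].
Leading principal minors: Δ₁ = 6, Δ₂ = 8, Δ₃ = -16.
The minors fit neither the all-positive nor the alternating-sign pattern, so H is indefinite: a saddle point.

saddle point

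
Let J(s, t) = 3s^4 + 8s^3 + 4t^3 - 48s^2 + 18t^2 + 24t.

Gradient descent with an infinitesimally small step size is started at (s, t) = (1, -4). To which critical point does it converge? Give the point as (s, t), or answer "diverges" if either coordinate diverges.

J is separable, so gradient descent decouples: s follows -∂J/∂s, t follows -∂J/∂t.
∂J/∂s = 12s(s - 2)(s + 4); at s=1 this is -60, so s increases.
∂J/∂t = 12(t + 1)(t + 2); at t=-4 this is 72, so t decreases.
The t-coordinate has no critical point in that direction and runs off to infinity.

diverges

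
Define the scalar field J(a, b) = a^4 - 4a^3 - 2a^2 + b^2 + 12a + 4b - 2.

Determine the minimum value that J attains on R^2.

J(a,b) separates as P(a) + Q(b) − 2, so its minimum is min P + min Q − 2.
P'(a) = 4(a - 3)(a - 1)(a + 1) vanishes at a ∈ {-1, 1, 3}; Q'(b) = 2b + 4 vanishes at b ∈ {-2}.
Local minima of P (where P''>0): P(-1)=-9, P(3)=-9. Local minima of Q: Q(-2)=-4.
So the global minimum of J is P(-1) + Q(-2) − 2 = -9 − 4 − 2 = -15, attained at (-1, -2).

-15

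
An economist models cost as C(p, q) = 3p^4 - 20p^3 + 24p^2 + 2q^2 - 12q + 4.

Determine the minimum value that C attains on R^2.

C(p,q) separates as A(p) + B(q) + 4, so its minimum is min A + min B + 4.
A'(p) = 12p(p - 4)(p - 1) vanishes at p ∈ {0, 1, 4}; B'(q) = 4q - 12 vanishes at q ∈ {3}.
Local minima of A (where A''>0): A(0)=0, A(4)=-128. Local minima of B: B(3)=-18.
So the global minimum of C is A(4) + B(3) + 4 = -128 − 18 + 4 = -142, attained at (4, 3).

-142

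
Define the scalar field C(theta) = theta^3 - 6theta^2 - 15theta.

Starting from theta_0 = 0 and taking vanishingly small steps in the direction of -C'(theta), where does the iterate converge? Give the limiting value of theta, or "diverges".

C'(theta) = 3(theta - 5)(theta + 1), so C'(0) = -15.
Gradient descent moves in the -C' direction, i.e. theta is increasing.
The nearest critical point in that direction is theta = 5, where C'' = 18 > 0 (a local minimum). The iterate converges there.

5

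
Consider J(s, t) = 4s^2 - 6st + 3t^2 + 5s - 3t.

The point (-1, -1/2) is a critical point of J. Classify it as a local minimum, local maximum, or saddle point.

local minimum

The Hessian of J is constant: H = [[8, -6], [-6, 6]].
det(H) = 8·6 − (-6)² = 12.
det(H) > 0 and tr(H) = 14 > 0, so H is positive definite and the point is a local minimum.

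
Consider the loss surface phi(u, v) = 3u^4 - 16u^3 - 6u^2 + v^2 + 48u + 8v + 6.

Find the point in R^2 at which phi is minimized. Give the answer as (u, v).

phi(u,v) separates as P(u) + Q(v) + 6, so its minimum is min P + min Q + 6.
P'(u) = 12(u - 4)(u - 1)(u + 1) vanishes at u ∈ {-1, 1, 4}; Q'(v) = 2v + 8 vanishes at v ∈ {-4}.
Local minima of P (where P''>0): P(-1)=-35, P(4)=-160. Local minima of Q: Q(-4)=-16.
So the global minimum of phi is P(4) + Q(-4) + 6 = -160 − 16 + 6 = -170, attained at (4, -4).

(4, -4)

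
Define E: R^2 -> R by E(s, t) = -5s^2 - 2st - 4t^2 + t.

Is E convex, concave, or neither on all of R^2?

E is quadratic, so its Hessian is the constant matrix H = [[-10, -2], [-2, -8]].
det(H) = 76, tr(H) = -18.
det(H) > 0 and tr(H) < 0, so H is negative definite everywhere: concave.

concave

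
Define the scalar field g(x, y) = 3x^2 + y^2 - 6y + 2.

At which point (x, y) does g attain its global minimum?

(0, 3)

g(x,y) separates as P(x) + Q(y) + 2, so its minimum is min P + min Q + 2.
P'(x) = 6x vanishes at x ∈ {0}; Q'(y) = 2y - 6 vanishes at y ∈ {3}.
Local minima of P (where P''>0): P(0)=0. Local minima of Q: Q(3)=-9.
So the global minimum of g is P(0) + Q(3) + 2 = 0 − 9 + 2 = -7, attained at (0, 3).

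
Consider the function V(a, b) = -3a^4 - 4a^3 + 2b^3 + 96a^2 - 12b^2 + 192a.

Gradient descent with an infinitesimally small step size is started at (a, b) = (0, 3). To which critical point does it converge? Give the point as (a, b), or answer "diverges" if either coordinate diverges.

V is separable, so gradient descent decouples: a follows -∂V/∂a, b follows -∂V/∂b.
∂V/∂a = -12(a - 4)(a + 1)(a + 4); at a=0 this is 192, so a decreases.
∂V/∂b = 6b(b - 4); at b=3 this is -18, so b increases.
a converges to its nearest critical value -1 (a local min of the a-part); b converges to 4. The iterate converges to (-1, 4).

(-1, 4)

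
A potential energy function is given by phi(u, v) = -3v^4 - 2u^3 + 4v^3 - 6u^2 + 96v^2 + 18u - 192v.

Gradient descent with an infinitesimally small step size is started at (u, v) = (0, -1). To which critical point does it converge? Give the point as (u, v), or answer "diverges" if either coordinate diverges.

phi is separable, so gradient descent decouples: u follows -∂phi/∂u, v follows -∂phi/∂v.
∂phi/∂u = -6(u - 1)(u + 3); at u=0 this is 18, so u decreases.
∂phi/∂v = -12(v - 4)(v - 1)(v + 4); at v=-1 this is -360, so v increases.
u converges to its nearest critical value -3 (a local min of the u-part); v converges to 1. The iterate converges to (-3, 1).

(-3, 1)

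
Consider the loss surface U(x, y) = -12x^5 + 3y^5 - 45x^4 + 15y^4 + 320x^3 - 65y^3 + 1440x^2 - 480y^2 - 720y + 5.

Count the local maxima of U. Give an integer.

4

U separates as a function of x plus a function of y, so ∇U=0 decouples.
∂U/∂x = -60x(x - 4)(x + 3)(x + 4) = 0 at x ∈ {-4, -3, 0, 4}; ∂U/∂y = 15(y - 4)(y + 1)(y + 3)(y + 4) = 0 at y ∈ {-4, -3, -1, 4}.
The Hessian is diagonal: diag(U_xx, U_yy). Second derivatives: U_xx(-4)=1920, U_xx(-3)=-1260, U_xx(0)=2880, U_xx(4)=-13440; U_yy(-4)=-360, U_yy(-3)=210, U_yy(-1)=-450, U_yy(4)=4200.
Local maxima occur where both diagonal entries negative: (-3, -4), (-3, -1), (4, -4), (4, -1). Count: 4.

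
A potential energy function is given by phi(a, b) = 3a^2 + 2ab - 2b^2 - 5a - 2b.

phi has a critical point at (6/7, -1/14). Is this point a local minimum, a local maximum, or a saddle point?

The Hessian of phi is constant: H = [[6, 2], [2, -4]].
det(H) = 6·(-4) − 2² = -28.
Since det(H) < 0, H is indefinite and the critical point is a saddle point.

saddle point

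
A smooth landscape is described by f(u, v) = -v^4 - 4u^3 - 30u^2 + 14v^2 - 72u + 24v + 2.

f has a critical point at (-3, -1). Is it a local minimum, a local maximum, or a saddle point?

The mixed partial ∂²f/∂u∂v is 0, so the Hessian at any point is diag(f_uu, f_vv) = diag(-12(2u + 5), 4(-3v^2 + 7)).
At (-3, -1): H = diag(12, 16).
Both eigenvalues are positive, so H is positive definite: a local minimum.

local minimum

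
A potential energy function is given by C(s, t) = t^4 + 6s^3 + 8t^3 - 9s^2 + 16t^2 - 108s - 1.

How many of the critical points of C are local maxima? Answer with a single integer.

1

C separates as a function of s plus a function of t, so ∇C=0 decouples.
∂C/∂s = 18(s - 3)(s + 2) = 0 at s ∈ {-2, 3}; ∂C/∂t = 4t(t + 2)(t + 4) = 0 at t ∈ {-4, -2, 0}.
The Hessian is diagonal: diag(C_ss, C_tt). Second derivatives: C_ss(-2)=-90, C_ss(3)=90; C_tt(-4)=32, C_tt(-2)=-16, C_tt(0)=32.
Local maxima occur where both diagonal entries negative: (-2, -2). Count: 1.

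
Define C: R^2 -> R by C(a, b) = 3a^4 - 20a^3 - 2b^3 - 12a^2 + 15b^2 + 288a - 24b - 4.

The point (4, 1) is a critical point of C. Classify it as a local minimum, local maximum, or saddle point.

The mixed partial ∂²C/∂a∂b is 0, so the Hessian at any point is diag(C_aa, C_bb) = diag(12(3a^2 - 10a - 2), 6(-2b + 5)).
At (4, 1): H = diag(72, 18).
Both eigenvalues are positive, so H is positive definite: a local minimum.

local minimum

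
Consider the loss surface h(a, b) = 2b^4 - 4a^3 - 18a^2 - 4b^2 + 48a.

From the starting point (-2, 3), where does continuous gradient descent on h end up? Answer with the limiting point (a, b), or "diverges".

(-4, 1)

h is separable, so gradient descent decouples: a follows -∂h/∂a, b follows -∂h/∂b.
∂h/∂a = -12(a - 1)(a + 4); at a=-2 this is 72, so a decreases.
∂h/∂b = 8b(b - 1)(b + 1); at b=3 this is 192, so b decreases.
a converges to its nearest critical value -4 (a local min of the a-part); b converges to 1. The iterate converges to (-4, 1).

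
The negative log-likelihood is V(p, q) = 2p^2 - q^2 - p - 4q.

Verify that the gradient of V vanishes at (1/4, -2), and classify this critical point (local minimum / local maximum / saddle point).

saddle point

∇V = (4p - 1, -2q - 4); substituting (1/4, -2) gives ∇V = (0, 0), so (1/4, -2) is indeed a critical point.
The Hessian of V is constant: H = [[4, 0], [0, -2]].
det(H) = 4·(-2) − 0² = -8.
Since det(H) < 0, H is indefinite and the critical point is a saddle point.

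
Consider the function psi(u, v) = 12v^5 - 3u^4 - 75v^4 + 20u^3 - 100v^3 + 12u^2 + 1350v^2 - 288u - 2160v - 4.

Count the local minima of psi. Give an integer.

psi separates as a function of u plus a function of v, so ∇psi=0 decouples.
∂psi/∂u = -12(u - 4)(u - 3)(u + 2) = 0 at u ∈ {-2, 3, 4}; ∂psi/∂v = 60(v - 4)(v - 3)(v - 1)(v + 3) = 0 at v ∈ {-3, 1, 3, 4}.
The Hessian is diagonal: diag(psi_uu, psi_vv). Second derivatives: psi_uu(-2)=-360, psi_uu(3)=60, psi_uu(4)=-72; psi_vv(-3)=-10080, psi_vv(1)=1440, psi_vv(3)=-720, psi_vv(4)=1260.
Local minima occur where both diagonal entries positive: (3, 1), (3, 4). Count: 2.

2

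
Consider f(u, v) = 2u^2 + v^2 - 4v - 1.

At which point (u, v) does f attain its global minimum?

f(u,v) separates as P(u) + Q(v) − 1, so its minimum is min P + min Q − 1.
P'(u) = 4u vanishes at u ∈ {0}; Q'(v) = 2v - 4 vanishes at v ∈ {2}.
Local minima of P (where P''>0): P(0)=0. Local minima of Q: Q(2)=-4.
So the global minimum of f is P(0) + Q(2) − 1 = 0 − 4 − 1 = -5, attained at (0, 2).

(0, 2)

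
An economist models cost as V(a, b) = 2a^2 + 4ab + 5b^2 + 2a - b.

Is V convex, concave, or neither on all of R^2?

V is quadratic, so its Hessian is the constant matrix H = [[4, 4], [4, 10]].
det(H) = 24, tr(H) = 14.
det(H) > 0 and tr(H) > 0, so H is positive definite everywhere: convex.

convex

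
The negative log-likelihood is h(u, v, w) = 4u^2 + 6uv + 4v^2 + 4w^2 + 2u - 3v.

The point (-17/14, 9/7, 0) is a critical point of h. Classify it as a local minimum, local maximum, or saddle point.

local minimum

The Hessian is constant: H = [[8, 6, 0], [6, 8, 0], [0, 0, 8]].
Leading principal minors: Δ₁ = 8, Δ₂ = 28, Δ₃ = 224.
All leading minors are positive, so H is positive definite: a local minimum.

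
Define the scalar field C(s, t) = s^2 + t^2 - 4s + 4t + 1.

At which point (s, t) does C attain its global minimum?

C(s,t) separates as P(s) + Q(t) + 1, so its minimum is min P + min Q + 1.
P'(s) = 2s - 4 vanishes at s ∈ {2}; Q'(t) = 2(t + 2) vanishes at t ∈ {-2}.
Local minima of P (where P''>0): P(2)=-4. Local minima of Q: Q(-2)=-4.
So the global minimum of C is P(2) + Q(-2) + 1 = -4 − 4 + 1 = -7, attained at (2, -2).

(2, -2)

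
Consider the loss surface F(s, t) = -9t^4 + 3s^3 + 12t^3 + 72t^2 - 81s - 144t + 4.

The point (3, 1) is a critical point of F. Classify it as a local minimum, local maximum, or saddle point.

The mixed partial ∂²F/∂s∂t is 0, so the Hessian at any point is diag(F_ss, F_tt) = diag(18s, 36(-3t^2 + 2t + 4)).
At (3, 1): H = diag(54, 108).
Both eigenvalues are positive, so H is positive definite: a local minimum.

local minimum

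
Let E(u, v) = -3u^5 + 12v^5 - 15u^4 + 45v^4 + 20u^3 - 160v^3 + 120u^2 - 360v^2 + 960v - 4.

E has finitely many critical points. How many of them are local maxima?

E separates as a function of u plus a function of v, so ∇E=0 decouples.
∂E/∂u = -15u(u - 2)(u + 2)(u + 4) = 0 at u ∈ {-4, -2, 0, 2}; ∂E/∂v = 60(v - 2)(v - 1)(v + 2)(v + 4) = 0 at v ∈ {-4, -2, 1, 2}.
The Hessian is diagonal: diag(E_uu, E_vv). Second derivatives: E_uu(-4)=720, E_uu(-2)=-240, E_uu(0)=240, E_uu(2)=-720; E_vv(-4)=-3600, E_vv(-2)=1440, E_vv(1)=-900, E_vv(2)=1440.
Local maxima occur where both diagonal entries negative: (-2, -4), (-2, 1), (2, -4), (2, 1). Count: 4.

4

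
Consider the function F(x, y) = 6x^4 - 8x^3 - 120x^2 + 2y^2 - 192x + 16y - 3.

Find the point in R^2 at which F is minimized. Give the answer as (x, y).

F(x,y) separates as P(x) + Q(y) − 3, so its minimum is min P + min Q − 3.
P'(x) = 24(x - 4)(x + 1)(x + 2) vanishes at x ∈ {-2, -1, 4}; Q'(y) = 4y + 16 vanishes at y ∈ {-4}.
Local minima of P (where P''>0): P(-2)=64, P(4)=-1664. Local minima of Q: Q(-4)=-32.
So the global minimum of F is P(4) + Q(-4) − 3 = -1664 − 32 − 3 = -1699, attained at (4, -4).

(4, -4)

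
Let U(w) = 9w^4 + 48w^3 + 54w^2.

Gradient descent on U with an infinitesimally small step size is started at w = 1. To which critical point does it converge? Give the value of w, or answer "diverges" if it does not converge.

U'(w) = 36w(w + 1)(w + 3), so U'(1) = 288.
Gradient descent moves in the -U' direction, i.e. w is decreasing.
The nearest critical point in that direction is w = 0, where U'' = 108 > 0 (a local minimum). The iterate converges there.

0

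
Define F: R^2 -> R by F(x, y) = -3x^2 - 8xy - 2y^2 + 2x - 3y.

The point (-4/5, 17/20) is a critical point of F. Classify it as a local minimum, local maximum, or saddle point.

saddle point

The Hessian of F is constant: H = [[-6, -8], [-8, -4]].
det(H) = (-6)·(-4) − (-8)² = -40.
Since det(H) < 0, H is indefinite and the critical point is a saddle point.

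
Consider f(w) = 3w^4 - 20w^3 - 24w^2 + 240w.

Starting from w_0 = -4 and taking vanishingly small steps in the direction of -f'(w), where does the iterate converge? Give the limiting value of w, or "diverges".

f'(w) = 12(w - 5)(w - 2)(w + 2), so f'(-4) = -1296.
Gradient descent moves in the -f' direction, i.e. w is increasing.
The nearest critical point in that direction is w = -2, where f'' = 336 > 0 (a local minimum). The iterate converges there.

-2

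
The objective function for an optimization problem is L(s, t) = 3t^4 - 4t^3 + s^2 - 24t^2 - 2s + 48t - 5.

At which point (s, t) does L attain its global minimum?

L(s,t) separates as P(s) + Q(t) − 5, so its minimum is min P + min Q − 5.
P'(s) = 2s - 2 vanishes at s ∈ {1}; Q'(t) = 12(t - 2)(t - 1)(t + 2) vanishes at t ∈ {-2, 1, 2}.
Local minima of P (where P''>0): P(1)=-1. Local minima of Q: Q(-2)=-112, Q(2)=16.
So the global minimum of L is P(1) + Q(-2) − 5 = -1 − 112 − 5 = -118, attained at (1, -2).

(1, -2)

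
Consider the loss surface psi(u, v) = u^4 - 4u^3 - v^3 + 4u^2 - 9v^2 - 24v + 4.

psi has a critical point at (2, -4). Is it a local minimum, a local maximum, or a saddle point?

The mixed partial ∂²psi/∂u∂v is 0, so the Hessian at any point is diag(psi_uu, psi_vv) = diag(4(3u^2 - 6u + 2), -6(v + 3)).
At (2, -4): H = diag(8, 6).
Both eigenvalues are positive, so H is positive definite: a local minimum.

local minimum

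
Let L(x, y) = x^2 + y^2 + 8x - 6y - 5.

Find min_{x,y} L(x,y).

-30

L(x,y) separates as P(x) + Q(y) − 5, so its minimum is min P + min Q − 5.
P'(x) = 2x + 8 vanishes at x ∈ {-4}; Q'(y) = 2y - 6 vanishes at y ∈ {3}.
Local minima of P (where P''>0): P(-4)=-16. Local minima of Q: Q(3)=-9.
So the global minimum of L is P(-4) + Q(3) − 5 = -16 − 9 − 5 = -30, attained at (-4, 3).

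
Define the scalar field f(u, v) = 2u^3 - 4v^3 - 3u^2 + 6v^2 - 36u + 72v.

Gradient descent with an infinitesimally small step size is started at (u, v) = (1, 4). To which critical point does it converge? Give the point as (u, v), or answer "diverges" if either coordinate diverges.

diverges

f is separable, so gradient descent decouples: u follows -∂f/∂u, v follows -∂f/∂v.
∂f/∂u = 6(u - 3)(u + 2); at u=1 this is -36, so u increases.
∂f/∂v = -12(v - 3)(v + 2); at v=4 this is -72, so v increases.
The v-coordinate has no critical point in that direction and runs off to infinity.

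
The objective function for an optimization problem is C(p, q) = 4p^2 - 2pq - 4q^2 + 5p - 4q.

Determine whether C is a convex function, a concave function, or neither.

neither

C is quadratic, so its Hessian is the constant matrix H = [[8, -2], [-2, -8]].
det(H) = -68, tr(H) = 0.
det(H) < 0, so H is indefinite: neither convex nor concave.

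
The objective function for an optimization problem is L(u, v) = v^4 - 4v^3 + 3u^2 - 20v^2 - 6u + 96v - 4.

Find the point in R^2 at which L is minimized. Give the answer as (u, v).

(1, -3)

L(u,v) separates as P(u) + Q(v) − 4, so its minimum is min P + min Q − 4.
P'(u) = 6u - 6 vanishes at u ∈ {1}; Q'(v) = 4(v - 4)(v - 2)(v + 3) vanishes at v ∈ {-3, 2, 4}.
Local minima of P (where P''>0): P(1)=-3. Local minima of Q: Q(-3)=-279, Q(4)=64.
So the global minimum of L is P(1) + Q(-3) − 4 = -3 − 279 − 4 = -286, attained at (1, -3).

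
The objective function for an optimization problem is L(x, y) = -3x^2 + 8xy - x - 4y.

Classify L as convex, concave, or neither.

L is quadratic, so its Hessian is the constant matrix H = [[-6, 8], [8, 0]].
det(H) = -64, tr(H) = -6.
det(H) < 0, so H is indefinite: neither convex nor concave.

neither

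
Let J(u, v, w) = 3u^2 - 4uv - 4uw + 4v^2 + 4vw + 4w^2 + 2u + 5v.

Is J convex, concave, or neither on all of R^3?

convex

J is quadratic, so its Hessian is the constant matrix H = [[6, -4, -4], [-4, 8, 4], [-4, 4, 8]].
Leading principal minors: 6, 32, 160.
All positive ⇒ H ≻ 0 ⇒ convex.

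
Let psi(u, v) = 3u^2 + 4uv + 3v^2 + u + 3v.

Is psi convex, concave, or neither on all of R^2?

convex

psi is quadratic, so its Hessian is the constant matrix H = [[6, 4], [4, 6]].
det(H) = 20, tr(H) = 12.
det(H) > 0 and tr(H) > 0, so H is positive definite everywhere: convex.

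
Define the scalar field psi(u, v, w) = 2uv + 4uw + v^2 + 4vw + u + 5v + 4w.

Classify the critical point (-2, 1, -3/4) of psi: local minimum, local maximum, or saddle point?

The Hessian is constant: H = [[0, 2, 4], [2, 2, 4], [4, 4, 0]].
Leading principal minors: Δ₁ = 0, Δ₂ = -4, Δ₃ = 32.
The minors fit neither the all-positive nor the alternating-sign pattern, so H is indefinite: a saddle point.

saddle point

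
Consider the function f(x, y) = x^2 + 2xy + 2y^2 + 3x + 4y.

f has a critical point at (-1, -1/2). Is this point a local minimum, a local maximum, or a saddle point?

local minimum

The Hessian of f is constant: H = [[2, 2], [2, 4]].
det(H) = 2·4 − 2² = 4.
det(H) > 0 and tr(H) = 6 > 0, so H is positive definite and the point is a local minimum.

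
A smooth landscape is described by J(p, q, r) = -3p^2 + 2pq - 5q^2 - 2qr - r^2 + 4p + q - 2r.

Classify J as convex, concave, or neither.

J is quadratic, so its Hessian is the constant matrix H = [[-6, 2, 0], [2, -10, -2], [0, -2, -2]].
Leading principal minors: -6, 56, -88.
Signs alternate −, +, − ⇒ H ≺ 0 ⇒ concave.

concave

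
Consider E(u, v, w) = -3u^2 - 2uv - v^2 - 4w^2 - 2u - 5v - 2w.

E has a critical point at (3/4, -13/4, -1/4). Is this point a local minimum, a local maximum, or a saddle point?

local maximum

The Hessian is constant: H = [[-6, -2, 0], [-2, -2, 0], [0, 0, -8]].
Leading principal minors: Δ₁ = -6, Δ₂ = 8, Δ₃ = -64.
The minors alternate sign starting negative (−, +, −), so H is negative definite: a local maximum.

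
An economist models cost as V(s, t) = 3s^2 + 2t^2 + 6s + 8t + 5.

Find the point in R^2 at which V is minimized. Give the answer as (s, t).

V(s,t) separates as P(s) + Q(t) + 5, so its minimum is min P + min Q + 5.
P'(s) = 6s + 6 vanishes at s ∈ {-1}; Q'(t) = 4(t + 2) vanishes at t ∈ {-2}.
Local minima of P (where P''>0): P(-1)=-3. Local minima of Q: Q(-2)=-8.
So the global minimum of V is P(-1) + Q(-2) + 5 = -3 − 8 + 5 = -6, attained at (-1, -2).

(-1, -2)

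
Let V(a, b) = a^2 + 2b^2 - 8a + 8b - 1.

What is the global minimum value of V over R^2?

V(a,b) separates as P(a) + Q(b) − 1, so its minimum is min P + min Q − 1.
P'(a) = 2a - 8 vanishes at a ∈ {4}; Q'(b) = 4b + 8 vanishes at b ∈ {-2}.
Local minima of P (where P''>0): P(4)=-16. Local minima of Q: Q(-2)=-8.
So the global minimum of V is P(4) + Q(-2) − 1 = -16 − 8 − 1 = -25, attained at (4, -2).

-25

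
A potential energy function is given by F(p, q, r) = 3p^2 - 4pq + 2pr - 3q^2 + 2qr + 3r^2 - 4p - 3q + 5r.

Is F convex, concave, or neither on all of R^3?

neither

F is quadratic, so its Hessian is the constant matrix H = [[6, -4, 2], [-4, -6, 2], [2, 2, 6]].
Leading principal minors: 6, -52, -344.
Neither pattern holds ⇒ H is indefinite ⇒ neither convex nor concave.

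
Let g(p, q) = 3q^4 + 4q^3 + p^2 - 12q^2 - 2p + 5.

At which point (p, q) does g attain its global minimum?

(1, -2)

g(p,q) separates as A(p) + B(q) + 5, so its minimum is min A + min B + 5.
A'(p) = 2p - 2 vanishes at p ∈ {1}; B'(q) = 12q(q - 1)(q + 2) vanishes at q ∈ {-2, 0, 1}.
Local minima of A (where A''>0): A(1)=-1. Local minima of B: B(-2)=-32, B(1)=-5.
So the global minimum of g is A(1) + B(-2) + 5 = -1 − 32 + 5 = -28, attained at (1, -2).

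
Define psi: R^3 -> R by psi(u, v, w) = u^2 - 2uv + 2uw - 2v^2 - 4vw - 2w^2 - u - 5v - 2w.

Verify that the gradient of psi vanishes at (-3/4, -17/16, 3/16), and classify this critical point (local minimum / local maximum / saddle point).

∇psi = (2u - 2v + 2w - 1, -2u - 4v - 4w - 5, 2u - 4v - 4w - 2); substituting (-3/4, -17/16, 3/16) gives ∇psi = (0, 0, 0), so (-3/4, -17/16, 3/16) is indeed a critical point.
The Hessian is constant: H = [[2, -2, 2], [-2, -4, -4], [2, -4, -4]].
Leading principal minors: Δ₁ = 2, Δ₂ = -12, Δ₃ = 64.
The minors fit neither the all-positive nor the alternating-sign pattern, so H is indefinite: a saddle point.

saddle point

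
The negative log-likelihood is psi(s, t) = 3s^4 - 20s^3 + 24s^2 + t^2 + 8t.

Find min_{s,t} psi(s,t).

psi(s,t) separates as P(s) + Q(t), so its minimum is min P + min Q.
P'(s) = 12s(s - 4)(s - 1) vanishes at s ∈ {0, 1, 4}; Q'(t) = 2(t + 4) vanishes at t ∈ {-4}.
Local minima of P (where P''>0): P(0)=0, P(4)=-128. Local minima of Q: Q(-4)=-16.
So the global minimum of psi is P(4) + Q(-4) = -128 − 16 = -144, attained at (4, -4).

-144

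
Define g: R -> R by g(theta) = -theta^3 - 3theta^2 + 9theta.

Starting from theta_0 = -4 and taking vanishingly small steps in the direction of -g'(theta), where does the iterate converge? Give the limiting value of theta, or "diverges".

-3

g'(theta) = -3(theta - 1)(theta + 3), so g'(-4) = -15.
Gradient descent moves in the -g' direction, i.e. theta is increasing.
The nearest critical point in that direction is theta = -3, where g'' = 12 > 0 (a local minimum). The iterate converges there.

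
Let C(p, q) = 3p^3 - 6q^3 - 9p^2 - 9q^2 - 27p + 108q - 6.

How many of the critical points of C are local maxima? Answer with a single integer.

C separates as a function of p plus a function of q, so ∇C=0 decouples.
∂C/∂p = 9(p - 3)(p + 1) = 0 at p ∈ {-1, 3}; ∂C/∂q = -18(q - 2)(q + 3) = 0 at q ∈ {-3, 2}.
The Hessian is diagonal: diag(C_pp, C_qq). Second derivatives: C_pp(-1)=-36, C_pp(3)=36; C_qq(-3)=90, C_qq(2)=-90.
Local maxima occur where both diagonal entries negative: (-1, 2). Count: 1.

1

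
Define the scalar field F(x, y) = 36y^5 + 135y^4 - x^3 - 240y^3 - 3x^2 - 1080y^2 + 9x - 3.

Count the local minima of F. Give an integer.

2

F separates as a function of x plus a function of y, so ∇F=0 decouples.
∂F/∂x = -3(x - 1)(x + 3) = 0 at x ∈ {-3, 1}; ∂F/∂y = 180y(y - 2)(y + 2)(y + 3) = 0 at y ∈ {-3, -2, 0, 2}.
The Hessian is diagonal: diag(F_xx, F_yy). Second derivatives: F_xx(-3)=12, F_xx(1)=-12; F_yy(-3)=-2700, F_yy(-2)=1440, F_yy(0)=-2160, F_yy(2)=7200.
Local minima occur where both diagonal entries positive: (-3, -2), (-3, 2). Count: 2.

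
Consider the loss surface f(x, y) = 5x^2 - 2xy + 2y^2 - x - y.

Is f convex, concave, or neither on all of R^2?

convex

f is quadratic, so its Hessian is the constant matrix H = [[10, -2], [-2, 4]].
det(H) = 36, tr(H) = 14.
det(H) > 0 and tr(H) > 0, so H is positive definite everywhere: convex.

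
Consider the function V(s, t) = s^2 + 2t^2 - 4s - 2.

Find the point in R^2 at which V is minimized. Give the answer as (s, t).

(2, 0)

V(s,t) separates as P(s) + Q(t) − 2, so its minimum is min P + min Q − 2.
P'(s) = 2s - 4 vanishes at s ∈ {2}; Q'(t) = 4t vanishes at t ∈ {0}.
Local minima of P (where P''>0): P(2)=-4. Local minima of Q: Q(0)=0.
So the global minimum of V is P(2) + Q(0) − 2 = -4 + 0 − 2 = -6, attained at (2, 0).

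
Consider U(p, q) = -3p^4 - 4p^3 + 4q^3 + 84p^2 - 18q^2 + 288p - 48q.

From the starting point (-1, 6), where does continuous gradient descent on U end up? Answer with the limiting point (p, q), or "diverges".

(-2, 4)

U is separable, so gradient descent decouples: p follows -∂U/∂p, q follows -∂U/∂q.
∂U/∂p = -12(p - 4)(p + 2)(p + 3); at p=-1 this is 120, so p decreases.
∂U/∂q = 12(q - 4)(q + 1); at q=6 this is 168, so q decreases.
p converges to its nearest critical value -2 (a local min of the p-part); q converges to 4. The iterate converges to (-2, 4).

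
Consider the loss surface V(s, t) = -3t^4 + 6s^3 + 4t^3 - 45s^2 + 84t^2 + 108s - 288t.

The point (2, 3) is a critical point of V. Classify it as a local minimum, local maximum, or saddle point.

local maximum

The mixed partial ∂²V/∂s∂t is 0, so the Hessian at any point is diag(V_ss, V_tt) = diag(18(2s - 5), 12(-3t^2 + 2t + 14)).
At (2, 3): H = diag(-18, -84).
Both eigenvalues are negative, so H is negative definite: a local maximum.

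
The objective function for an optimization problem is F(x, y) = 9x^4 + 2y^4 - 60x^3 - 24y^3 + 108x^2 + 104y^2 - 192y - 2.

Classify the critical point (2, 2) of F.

saddle point

The mixed partial ∂²F/∂x∂y is 0, so the Hessian at any point is diag(F_xx, F_yy) = diag(36(3x^2 - 10x + 6), 8(3y^2 - 18y + 26)).
At (2, 2): H = diag(-72, 16).
The eigenvalues have opposite signs, so H is indefinite: a saddle point.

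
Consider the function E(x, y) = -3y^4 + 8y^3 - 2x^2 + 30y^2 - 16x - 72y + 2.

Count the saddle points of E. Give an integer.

1

E separates as a function of x plus a function of y, so ∇E=0 decouples.
∂E/∂x = -4(x + 4) = 0 at x ∈ {-4}; ∂E/∂y = -12(y - 3)(y - 1)(y + 2) = 0 at y ∈ {-2, 1, 3}.
The Hessian is diagonal: diag(E_xx, E_yy). Second derivatives: E_xx(-4)=-4; E_yy(-2)=-180, E_yy(1)=72, E_yy(3)=-120.
Saddle points occur where the two diagonal entries have opposite signs: (-4, 1). Count: 1.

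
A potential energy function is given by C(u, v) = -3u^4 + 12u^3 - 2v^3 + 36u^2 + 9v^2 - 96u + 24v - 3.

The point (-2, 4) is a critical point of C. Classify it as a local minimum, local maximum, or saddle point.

The mixed partial ∂²C/∂u∂v is 0, so the Hessian at any point is diag(C_uu, C_vv) = diag(36(-u^2 + 2u + 2), 6(-2v + 3)).
At (-2, 4): H = diag(-216, -30).
Both eigenvalues are negative, so H is negative definite: a local maximum.

local maximum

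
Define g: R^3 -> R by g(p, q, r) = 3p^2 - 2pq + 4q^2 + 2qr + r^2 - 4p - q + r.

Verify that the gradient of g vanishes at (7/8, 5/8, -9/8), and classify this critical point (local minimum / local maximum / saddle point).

∇g = (6p - 2q - 4, -2p + 8q + 2r - 1, 2q + 2r + 1); substituting (7/8, 5/8, -9/8) gives ∇g = (0, 0, 0), so (7/8, 5/8, -9/8) is indeed a critical point.
The Hessian is constant: H = [[6, -2, 0], [-2, 8, 2], [0, 2, 2]].
Leading principal minors: Δ₁ = 6, Δ₂ = 44, Δ₃ = 64.
All leading minors are positive, so H is positive definite: a local minimum.

local minimum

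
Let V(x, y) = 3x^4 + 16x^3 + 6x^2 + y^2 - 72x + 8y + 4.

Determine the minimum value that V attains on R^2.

V(x,y) separates as P(x) + Q(y) + 4, so its minimum is min P + min Q + 4.
P'(x) = 12(x - 1)(x + 2)(x + 3) vanishes at x ∈ {-3, -2, 1}; Q'(y) = 2y + 8 vanishes at y ∈ {-4}.
Local minima of P (where P''>0): P(-3)=81, P(1)=-47. Local minima of Q: Q(-4)=-16.
So the global minimum of V is P(1) + Q(-4) + 4 = -47 − 16 + 4 = -59, attained at (1, -4).

-59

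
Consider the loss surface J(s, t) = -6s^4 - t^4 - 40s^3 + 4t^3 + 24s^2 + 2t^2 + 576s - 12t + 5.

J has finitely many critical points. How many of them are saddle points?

J separates as a function of s plus a function of t, so ∇J=0 decouples.
∂J/∂s = -24(s - 2)(s + 3)(s + 4) = 0 at s ∈ {-4, -3, 2}; ∂J/∂t = -4(t - 3)(t - 1)(t + 1) = 0 at t ∈ {-1, 1, 3}.
The Hessian is diagonal: diag(J_ss, J_tt). Second derivatives: J_ss(-4)=-144, J_ss(-3)=120, J_ss(2)=-720; J_tt(-1)=-32, J_tt(1)=16, J_tt(3)=-32.
Saddle points occur where the two diagonal entries have opposite signs: (-4, 1), (-3, -1), (-3, 3), (2, 1). Count: 4.

4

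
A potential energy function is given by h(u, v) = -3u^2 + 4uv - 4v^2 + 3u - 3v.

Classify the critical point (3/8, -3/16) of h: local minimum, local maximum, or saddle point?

local maximum

The Hessian of h is constant: H = [[-6, 4], [4, -8]].
det(H) = (-6)·(-8) − 4² = 32.
det(H) > 0 and tr(H) = -14 < 0, so H is negative definite and the point is a local maximum.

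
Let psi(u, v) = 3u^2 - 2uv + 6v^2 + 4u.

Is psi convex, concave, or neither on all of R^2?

psi is quadratic, so its Hessian is the constant matrix H = [[6, -2], [-2, 12]].
det(H) = 68, tr(H) = 18.
det(H) > 0 and tr(H) > 0, so H is positive definite everywhere: convex.

convex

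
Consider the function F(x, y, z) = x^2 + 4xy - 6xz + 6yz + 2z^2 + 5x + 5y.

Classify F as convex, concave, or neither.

neither

F is quadratic, so its Hessian is the constant matrix H = [[2, 4, -6], [4, 0, 6], [-6, 6, 4]].
Leading principal minors: 2, -16, -424.
Neither pattern holds ⇒ H is indefinite ⇒ neither convex nor concave.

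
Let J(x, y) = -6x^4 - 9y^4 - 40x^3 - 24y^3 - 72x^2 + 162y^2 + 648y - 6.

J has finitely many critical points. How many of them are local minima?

1

J separates as a function of x plus a function of y, so ∇J=0 decouples.
∂J/∂x = -24x(x + 2)(x + 3) = 0 at x ∈ {-3, -2, 0}; ∂J/∂y = -36(y - 3)(y + 2)(y + 3) = 0 at y ∈ {-3, -2, 3}.
The Hessian is diagonal: diag(J_xx, J_yy). Second derivatives: J_xx(-3)=-72, J_xx(-2)=48, J_xx(0)=-144; J_yy(-3)=-216, J_yy(-2)=180, J_yy(3)=-1080.
Local minima occur where both diagonal entries positive: (-2, -2). Count: 1.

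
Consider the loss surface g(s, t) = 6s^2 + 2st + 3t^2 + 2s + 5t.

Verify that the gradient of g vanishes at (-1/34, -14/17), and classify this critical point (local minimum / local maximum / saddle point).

∇g = (12s + 2t + 2, 2s + 6t + 5); substituting (-1/34, -14/17) gives ∇g = (0, 0), so (-1/34, -14/17) is indeed a critical point.
The Hessian of g is constant: H = [[12, 2], [2, 6]].
det(H) = 12·6 − 2² = 68.
det(H) > 0 and tr(H) = 18 > 0, so H is positive definite and the point is a local minimum.

local minimum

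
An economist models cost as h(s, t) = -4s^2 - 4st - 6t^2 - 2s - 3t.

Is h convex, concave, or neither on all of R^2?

concave

h is quadratic, so its Hessian is the constant matrix H = [[-8, -4], [-4, -12]].
det(H) = 80, tr(H) = -20.
det(H) > 0 and tr(H) < 0, so H is negative definite everywhere: concave.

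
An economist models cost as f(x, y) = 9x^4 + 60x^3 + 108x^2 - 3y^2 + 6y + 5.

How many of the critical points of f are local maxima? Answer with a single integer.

1

f separates as a function of x plus a function of y, so ∇f=0 decouples.
∂f/∂x = 36x(x + 2)(x + 3) = 0 at x ∈ {-3, -2, 0}; ∂f/∂y = -6(y - 1) = 0 at y ∈ {1}.
The Hessian is diagonal: diag(f_xx, f_yy). Second derivatives: f_xx(-3)=108, f_xx(-2)=-72, f_xx(0)=216; f_yy(1)=-6.
Local maxima occur where both diagonal entries negative: (-2, 1). Count: 1.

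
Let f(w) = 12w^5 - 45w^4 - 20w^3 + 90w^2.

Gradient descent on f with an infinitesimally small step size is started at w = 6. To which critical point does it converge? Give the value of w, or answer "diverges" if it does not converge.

3

f'(w) = 60w(w - 3)(w - 1)(w + 1), so f'(6) = 37800.
Gradient descent moves in the -f' direction, i.e. w is decreasing.
The nearest critical point in that direction is w = 3, where f'' = 1440 > 0 (a local minimum). The iterate converges there.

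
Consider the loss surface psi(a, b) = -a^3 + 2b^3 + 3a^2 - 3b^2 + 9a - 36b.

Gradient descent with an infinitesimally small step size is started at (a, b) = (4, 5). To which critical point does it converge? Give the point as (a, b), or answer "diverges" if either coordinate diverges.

psi is separable, so gradient descent decouples: a follows -∂psi/∂a, b follows -∂psi/∂b.
∂psi/∂a = -3(a - 3)(a + 1); at a=4 this is -15, so a increases.
∂psi/∂b = 6(b - 3)(b + 2); at b=5 this is 84, so b decreases.
The a-coordinate has no critical point in that direction and runs off to infinity.

diverges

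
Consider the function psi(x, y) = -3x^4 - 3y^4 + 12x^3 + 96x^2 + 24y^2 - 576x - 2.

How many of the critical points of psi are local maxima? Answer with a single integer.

psi separates as a function of x plus a function of y, so ∇psi=0 decouples.
∂psi/∂x = -12(x - 4)(x - 3)(x + 4) = 0 at x ∈ {-4, 3, 4}; ∂psi/∂y = -12y(y - 2)(y + 2) = 0 at y ∈ {-2, 0, 2}.
The Hessian is diagonal: diag(psi_xx, psi_yy). Second derivatives: psi_xx(-4)=-672, psi_xx(3)=84, psi_xx(4)=-96; psi_yy(-2)=-96, psi_yy(0)=48, psi_yy(2)=-96.
Local maxima occur where both diagonal entries negative: (-4, -2), (-4, 2), (4, -2), (4, 2). Count: 4.

4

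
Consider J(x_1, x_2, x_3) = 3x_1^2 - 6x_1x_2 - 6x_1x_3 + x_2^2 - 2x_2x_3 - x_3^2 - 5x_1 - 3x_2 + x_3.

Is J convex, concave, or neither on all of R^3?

J is quadratic, so its Hessian is the constant matrix H = [[6, -6, -6], [-6, 2, -2], [-6, -2, -2]].
Leading principal minors: 6, -24, -192.
Neither pattern holds ⇒ H is indefinite ⇒ neither convex nor concave.

neither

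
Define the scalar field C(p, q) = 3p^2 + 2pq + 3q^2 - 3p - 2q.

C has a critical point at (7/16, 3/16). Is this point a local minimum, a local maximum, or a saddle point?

local minimum

The Hessian of C is constant: H = [[6, 2], [2, 6]].
det(H) = 6·6 − 2² = 32.
det(H) > 0 and tr(H) = 12 > 0, so H is positive definite and the point is a local minimum.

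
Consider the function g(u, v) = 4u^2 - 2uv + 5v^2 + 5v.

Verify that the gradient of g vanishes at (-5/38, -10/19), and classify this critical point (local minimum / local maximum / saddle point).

∇g = (8u - 2v, -2u + 10v + 5); substituting (-5/38, -10/19) gives ∇g = (0, 0), so (-5/38, -10/19) is indeed a critical point.
The Hessian of g is constant: H = [[8, -2], [-2, 10]].
det(H) = 8·10 − (-2)² = 76.
det(H) > 0 and tr(H) = 18 > 0, so H is positive definite and the point is a local minimum.

local minimum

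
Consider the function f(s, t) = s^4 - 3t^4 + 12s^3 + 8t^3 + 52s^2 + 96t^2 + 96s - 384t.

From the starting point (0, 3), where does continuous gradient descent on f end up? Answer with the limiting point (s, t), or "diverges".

(-2, 2)

f is separable, so gradient descent decouples: s follows -∂f/∂s, t follows -∂f/∂t.
∂f/∂s = 4(s + 2)(s + 3)(s + 4); at s=0 this is 96, so s decreases.
∂f/∂t = -12(t - 4)(t - 2)(t + 4); at t=3 this is 84, so t decreases.
s converges to its nearest critical value -2 (a local min of the s-part); t converges to 2. The iterate converges to (-2, 2).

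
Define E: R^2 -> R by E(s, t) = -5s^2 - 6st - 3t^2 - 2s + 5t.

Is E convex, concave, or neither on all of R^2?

E is quadratic, so its Hessian is the constant matrix H = [[-10, -6], [-6, -6]].
det(H) = 24, tr(H) = -16.
det(H) > 0 and tr(H) < 0, so H is negative definite everywhere: concave.

concave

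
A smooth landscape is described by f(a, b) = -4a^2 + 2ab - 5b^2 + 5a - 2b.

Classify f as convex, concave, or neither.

f is quadratic, so its Hessian is the constant matrix H = [[-8, 2], [2, -10]].
det(H) = 76, tr(H) = -18.
det(H) > 0 and tr(H) < 0, so H is negative definite everywhere: concave.

concave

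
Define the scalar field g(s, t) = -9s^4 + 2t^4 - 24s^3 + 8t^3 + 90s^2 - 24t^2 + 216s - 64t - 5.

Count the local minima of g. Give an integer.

g separates as a function of s plus a function of t, so ∇g=0 decouples.
∂g/∂s = -36(s - 2)(s + 1)(s + 3) = 0 at s ∈ {-3, -1, 2}; ∂g/∂t = 8(t - 2)(t + 1)(t + 4) = 0 at t ∈ {-4, -1, 2}.
The Hessian is diagonal: diag(g_ss, g_tt). Second derivatives: g_ss(-3)=-360, g_ss(-1)=216, g_ss(2)=-540; g_tt(-4)=144, g_tt(-1)=-72, g_tt(2)=144.
Local minima occur where both diagonal entries positive: (-1, -4), (-1, 2). Count: 2.

2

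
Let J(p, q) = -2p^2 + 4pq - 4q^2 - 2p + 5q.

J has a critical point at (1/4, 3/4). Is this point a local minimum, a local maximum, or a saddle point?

local maximum

The Hessian of J is constant: H = [[-4, 4], [4, -8]].
det(H) = (-4)·(-8) − 4² = 16.
det(H) > 0 and tr(H) = -12 < 0, so H is negative definite and the point is a local maximum.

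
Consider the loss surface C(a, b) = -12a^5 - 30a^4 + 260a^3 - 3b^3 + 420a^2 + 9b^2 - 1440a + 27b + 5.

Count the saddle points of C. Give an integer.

C separates as a function of a plus a function of b, so ∇C=0 decouples.
∂C/∂a = -60(a - 3)(a - 1)(a + 2)(a + 4) = 0 at a ∈ {-4, -2, 1, 3}; ∂C/∂b = -9(b - 3)(b + 1) = 0 at b ∈ {-1, 3}.
The Hessian is diagonal: diag(C_aa, C_bb). Second derivatives: C_aa(-4)=4200, C_aa(-2)=-1800, C_aa(1)=1800, C_aa(3)=-4200; C_bb(-1)=36, C_bb(3)=-36.
Saddle points occur where the two diagonal entries have opposite signs: (-4, 3), (-2, -1), (1, 3), (3, -1). Count: 4.

4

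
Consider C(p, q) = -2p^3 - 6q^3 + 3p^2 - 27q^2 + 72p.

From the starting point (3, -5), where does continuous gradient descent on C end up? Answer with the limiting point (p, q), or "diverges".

(-3, -3)

C is separable, so gradient descent decouples: p follows -∂C/∂p, q follows -∂C/∂q.
∂C/∂p = -6(p - 4)(p + 3); at p=3 this is 36, so p decreases.
∂C/∂q = -18q(q + 3); at q=-5 this is -180, so q increases.
p converges to its nearest critical value -3 (a local min of the p-part); q converges to -3. The iterate converges to (-3, -3).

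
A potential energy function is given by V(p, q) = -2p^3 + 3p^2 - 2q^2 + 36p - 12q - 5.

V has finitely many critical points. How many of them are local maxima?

1

V separates as a function of p plus a function of q, so ∇V=0 decouples.
∂V/∂p = -6(p - 3)(p + 2) = 0 at p ∈ {-2, 3}; ∂V/∂q = -4(q + 3) = 0 at q ∈ {-3}.
The Hessian is diagonal: diag(V_pp, V_qq). Second derivatives: V_pp(-2)=30, V_pp(3)=-30; V_qq(-3)=-4.
Local maxima occur where both diagonal entries negative: (3, -3). Count: 1.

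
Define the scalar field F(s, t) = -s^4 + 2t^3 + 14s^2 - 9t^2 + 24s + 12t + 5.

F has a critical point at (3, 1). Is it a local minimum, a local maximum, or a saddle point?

The mixed partial ∂²F/∂s∂t is 0, so the Hessian at any point is diag(F_ss, F_tt) = diag(4(-3s^2 + 7), 6(2t - 3)).
At (3, 1): H = diag(-80, -6).
Both eigenvalues are negative, so H is negative definite: a local maximum.

local maximum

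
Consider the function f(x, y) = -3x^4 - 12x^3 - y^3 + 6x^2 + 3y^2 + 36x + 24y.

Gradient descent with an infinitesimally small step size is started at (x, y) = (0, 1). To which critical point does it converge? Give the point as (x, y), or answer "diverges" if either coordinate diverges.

(-1, -2)

f is separable, so gradient descent decouples: x follows -∂f/∂x, y follows -∂f/∂y.
∂f/∂x = -12(x - 1)(x + 1)(x + 3); at x=0 this is 36, so x decreases.
∂f/∂y = -3(y - 4)(y + 2); at y=1 this is 27, so y decreases.
x converges to its nearest critical value -1 (a local min of the x-part); y converges to -2. The iterate converges to (-1, -2).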